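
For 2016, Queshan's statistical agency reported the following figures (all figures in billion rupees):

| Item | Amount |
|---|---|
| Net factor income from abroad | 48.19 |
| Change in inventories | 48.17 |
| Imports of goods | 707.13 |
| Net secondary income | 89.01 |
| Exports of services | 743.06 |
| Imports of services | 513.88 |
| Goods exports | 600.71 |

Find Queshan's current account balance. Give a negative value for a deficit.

Goods balance = 600.71 - 707.13 = -106.42
Services balance = 743.06 - 513.88 = 229.18
Trade balance (goods + services) = -106.42 + 229.18 = 122.76
Net primary income = 48.19
Net secondary income = 89.01
Current account = 122.76 + 48.19 + 89.01 = 259.96

259.96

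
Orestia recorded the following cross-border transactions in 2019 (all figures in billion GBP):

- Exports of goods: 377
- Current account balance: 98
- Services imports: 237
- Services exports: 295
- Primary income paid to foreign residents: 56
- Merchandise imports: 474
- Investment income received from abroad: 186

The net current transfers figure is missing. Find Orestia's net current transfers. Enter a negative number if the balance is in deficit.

7

Current account = goods balance + services balance + net primary income + net secondary income
Sum of the known components = 91
Net current transfers = CA - (known components) = 98 - 91 = 7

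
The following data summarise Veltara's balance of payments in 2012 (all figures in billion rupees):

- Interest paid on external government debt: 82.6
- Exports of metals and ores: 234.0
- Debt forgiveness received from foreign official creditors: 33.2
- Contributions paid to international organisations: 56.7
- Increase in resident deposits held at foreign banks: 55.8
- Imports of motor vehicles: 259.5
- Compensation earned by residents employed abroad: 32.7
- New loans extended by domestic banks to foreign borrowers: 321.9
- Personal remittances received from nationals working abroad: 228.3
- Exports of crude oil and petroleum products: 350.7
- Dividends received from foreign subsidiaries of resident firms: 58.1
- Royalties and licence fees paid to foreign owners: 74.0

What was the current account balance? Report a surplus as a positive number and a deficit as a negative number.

431.0

Goods: -259.5 + 350.7 + 234.0 = 325.2
Services: -74.0
Primary income: -82.6 + 32.7 + 58.1 = 8.2
Secondary income: -56.7 + 228.3 = 171.6
Current account = 325.2 + (-74.0) + 8.2 + 171.6 = 431.0
(Excluded from the current account — capital account: debt forgiveness received from foreign official creditors 33.2; financial account: increase in resident deposits held at foreign banks 55.8, new loans extended by domestic banks to foreign borrowers 321.9.)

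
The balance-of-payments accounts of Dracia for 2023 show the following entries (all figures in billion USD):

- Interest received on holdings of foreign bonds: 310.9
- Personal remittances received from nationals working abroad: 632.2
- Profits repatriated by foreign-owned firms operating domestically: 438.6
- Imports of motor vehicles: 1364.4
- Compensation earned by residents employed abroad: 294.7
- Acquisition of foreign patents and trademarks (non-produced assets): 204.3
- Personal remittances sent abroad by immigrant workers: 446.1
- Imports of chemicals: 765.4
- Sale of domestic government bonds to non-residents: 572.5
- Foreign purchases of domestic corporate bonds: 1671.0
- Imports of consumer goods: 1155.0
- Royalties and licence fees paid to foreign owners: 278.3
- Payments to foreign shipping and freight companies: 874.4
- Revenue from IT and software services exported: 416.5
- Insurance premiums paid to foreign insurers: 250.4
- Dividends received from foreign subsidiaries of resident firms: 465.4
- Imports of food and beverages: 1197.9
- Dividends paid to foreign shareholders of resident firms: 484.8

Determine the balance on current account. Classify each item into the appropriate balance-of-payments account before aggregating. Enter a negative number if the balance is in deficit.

-5135.6

Goods: -1155.0 - 1197.9 - 765.4 - 1364.4 = -4482.7
Services: -874.4 - 250.4 + 416.5 - 278.3 = -986.6
Primary income: -438.6 - 484.8 + 310.9 + 294.7 + 465.4 = 147.6
Secondary income: -446.1 + 632.2 = 186.1
Current account = (-4482.7) + (-986.6) + 147.6 + 186.1 = -5135.6
(Excluded from the current account — capital account: acquisition of foreign patents and trademarks (non-produced assets) 204.3; financial account: sale of domestic government bonds to non-residents 572.5, foreign purchases of domestic corporate bonds 1671.0.)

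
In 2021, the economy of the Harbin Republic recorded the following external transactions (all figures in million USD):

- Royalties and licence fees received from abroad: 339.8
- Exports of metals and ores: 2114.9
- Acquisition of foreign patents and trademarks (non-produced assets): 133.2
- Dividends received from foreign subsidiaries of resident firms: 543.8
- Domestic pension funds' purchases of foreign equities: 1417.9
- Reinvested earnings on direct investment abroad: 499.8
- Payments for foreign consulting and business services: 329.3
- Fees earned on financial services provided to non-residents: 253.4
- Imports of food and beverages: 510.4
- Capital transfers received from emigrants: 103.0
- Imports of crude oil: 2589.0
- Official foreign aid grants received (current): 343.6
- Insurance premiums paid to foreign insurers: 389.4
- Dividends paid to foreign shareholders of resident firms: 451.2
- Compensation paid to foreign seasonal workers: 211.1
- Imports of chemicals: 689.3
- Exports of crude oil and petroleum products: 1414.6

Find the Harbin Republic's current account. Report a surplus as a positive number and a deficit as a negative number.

340.2

Goods: -510.4 - 689.3 + 2114.9 + 1414.6 - 2589.0 = -259.2
Services: 339.8 + 253.4 - 389.4 - 329.3 = -125.5
Primary income: 543.8 + 499.8 - 451.2 - 211.1 = 381.3
Secondary income: 343.6
Current account = (-259.2) + (-125.5) + 381.3 + 343.6 = 340.2
(Excluded from the current account — capital account: acquisition of foreign patents and trademarks (non-produced assets) 133.2, capital transfers received from emigrants 103.0; financial account: domestic pension funds' purchases of foreign equities 1417.9.)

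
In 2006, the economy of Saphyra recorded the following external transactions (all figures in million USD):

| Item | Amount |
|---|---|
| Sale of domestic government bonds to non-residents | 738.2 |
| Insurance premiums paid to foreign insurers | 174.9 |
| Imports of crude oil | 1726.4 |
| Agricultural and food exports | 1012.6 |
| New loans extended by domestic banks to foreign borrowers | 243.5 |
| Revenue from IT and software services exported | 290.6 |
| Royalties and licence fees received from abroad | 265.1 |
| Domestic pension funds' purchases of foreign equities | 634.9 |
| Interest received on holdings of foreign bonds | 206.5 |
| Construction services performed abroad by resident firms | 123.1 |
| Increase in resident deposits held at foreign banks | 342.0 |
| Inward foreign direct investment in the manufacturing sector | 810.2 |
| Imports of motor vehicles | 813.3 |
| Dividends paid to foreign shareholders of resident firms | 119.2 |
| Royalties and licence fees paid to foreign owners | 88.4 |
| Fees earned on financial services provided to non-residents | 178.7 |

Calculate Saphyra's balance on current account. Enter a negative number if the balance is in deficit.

-845.6

Goods: -1726.4 - 813.3 + 1012.6 = -1527.1
Services: -88.4 + 290.6 + 265.1 + 178.7 + 123.1 - 174.9 = 594.2
Primary income: -119.2 + 206.5 = 87.3
Current account = (-1527.1) + 594.2 + 87.3 = -845.6
(Excluded from the current account — financial account: sale of domestic government bonds to non-residents 738.2, new loans extended by domestic banks to foreign borrowers 243.5, domestic pension funds' purchases of foreign equities 634.9, increase in resident deposits held at foreign banks 342.0, inward foreign direct investment in the manufacturing sector 810.2.)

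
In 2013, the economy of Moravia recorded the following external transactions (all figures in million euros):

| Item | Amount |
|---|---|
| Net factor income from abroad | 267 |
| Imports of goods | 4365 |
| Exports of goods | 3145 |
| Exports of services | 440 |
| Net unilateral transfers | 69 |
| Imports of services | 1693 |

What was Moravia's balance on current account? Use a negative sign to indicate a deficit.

Goods balance = 3145 - 4365 = -1220
Services balance = 440 - 1693 = -1253
Trade balance (goods + services) = -1220 + (-1253) = -2473
Net primary income = 267
Net secondary income = 69
Current account = -2473 + 267 + 69 = -2137

-2137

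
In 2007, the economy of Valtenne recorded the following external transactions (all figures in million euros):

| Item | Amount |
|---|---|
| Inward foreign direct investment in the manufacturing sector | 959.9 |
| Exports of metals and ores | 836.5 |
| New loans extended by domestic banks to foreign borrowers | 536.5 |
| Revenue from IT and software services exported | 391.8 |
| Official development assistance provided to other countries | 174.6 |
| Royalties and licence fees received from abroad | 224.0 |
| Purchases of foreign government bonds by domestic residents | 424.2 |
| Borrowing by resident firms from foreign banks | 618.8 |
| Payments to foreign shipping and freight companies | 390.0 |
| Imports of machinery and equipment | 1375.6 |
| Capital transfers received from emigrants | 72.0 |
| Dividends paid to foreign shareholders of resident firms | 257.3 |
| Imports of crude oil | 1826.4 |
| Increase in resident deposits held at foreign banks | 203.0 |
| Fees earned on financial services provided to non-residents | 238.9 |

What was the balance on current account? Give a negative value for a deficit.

-2332.7

Goods: 836.5 - 1375.6 - 1826.4 = -2365.5
Services: -390.0 + 391.8 + 238.9 + 224.0 = 464.7
Primary income: -257.3
Secondary income: -174.6
Current account = (-2365.5) + 464.7 + (-257.3) + (-174.6) = -2332.7
(Excluded from the current account — financial account: inward foreign direct investment in the manufacturing sector 959.9, new loans extended by domestic banks to foreign borrowers 536.5, purchases of foreign government bonds by domestic residents 424.2, borrowing by resident firms from foreign banks 618.8, increase in resident deposits held at foreign banks 203.0; capital account: capital transfers received from emigrants 72.0.)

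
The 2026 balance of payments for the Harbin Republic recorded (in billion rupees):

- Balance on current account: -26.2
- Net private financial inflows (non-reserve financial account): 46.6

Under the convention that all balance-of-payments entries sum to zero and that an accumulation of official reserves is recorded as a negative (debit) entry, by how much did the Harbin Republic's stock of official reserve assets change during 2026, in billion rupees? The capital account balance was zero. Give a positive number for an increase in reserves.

20.4

Official reserve transactions balance = -((-26.2) + 46.6) = -20.4
An accumulation of reserves is recorded as a debit (negative entry), so the change in the stock of reserves is the negative of that balance.
Change in official reserves = -(-20.4) = 20.4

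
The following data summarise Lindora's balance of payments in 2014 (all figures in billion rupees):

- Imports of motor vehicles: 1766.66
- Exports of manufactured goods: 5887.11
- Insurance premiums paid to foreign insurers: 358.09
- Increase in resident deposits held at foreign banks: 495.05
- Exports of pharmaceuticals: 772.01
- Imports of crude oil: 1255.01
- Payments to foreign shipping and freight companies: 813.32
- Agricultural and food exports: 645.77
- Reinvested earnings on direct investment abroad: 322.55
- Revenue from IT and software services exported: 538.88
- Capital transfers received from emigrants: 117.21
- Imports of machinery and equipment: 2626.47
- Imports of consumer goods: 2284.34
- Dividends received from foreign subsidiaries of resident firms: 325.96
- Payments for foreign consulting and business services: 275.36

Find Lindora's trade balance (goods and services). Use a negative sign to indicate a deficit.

Goods: -1255.01 + 645.77 + 772.01 - 1766.66 - 2284.34 + 5887.11 - 2626.47 = -627.59
Services: -275.36 - 358.09 - 813.32 + 538.88 = -907.89
Trade balance = -627.59 + (-907.89) = -1535.48
(Excluded from the trade balance — financial account: increase in resident deposits held at foreign banks 495.05; primary income: reinvested earnings on direct investment abroad 322.55, dividends received from foreign subsidiaries of resident firms 325.96; capital account: capital transfers received from emigrants 117.21.)

-1535.48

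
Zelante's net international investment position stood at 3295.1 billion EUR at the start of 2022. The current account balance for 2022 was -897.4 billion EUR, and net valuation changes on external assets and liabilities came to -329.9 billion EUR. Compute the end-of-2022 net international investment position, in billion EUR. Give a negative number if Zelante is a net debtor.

Change in NIIP = current account + net valuation change = -897.4 + (-329.9) = -1227.3
End-of-year NIIP = 3295.1 + (-1227.3) = 2067.8

2067.8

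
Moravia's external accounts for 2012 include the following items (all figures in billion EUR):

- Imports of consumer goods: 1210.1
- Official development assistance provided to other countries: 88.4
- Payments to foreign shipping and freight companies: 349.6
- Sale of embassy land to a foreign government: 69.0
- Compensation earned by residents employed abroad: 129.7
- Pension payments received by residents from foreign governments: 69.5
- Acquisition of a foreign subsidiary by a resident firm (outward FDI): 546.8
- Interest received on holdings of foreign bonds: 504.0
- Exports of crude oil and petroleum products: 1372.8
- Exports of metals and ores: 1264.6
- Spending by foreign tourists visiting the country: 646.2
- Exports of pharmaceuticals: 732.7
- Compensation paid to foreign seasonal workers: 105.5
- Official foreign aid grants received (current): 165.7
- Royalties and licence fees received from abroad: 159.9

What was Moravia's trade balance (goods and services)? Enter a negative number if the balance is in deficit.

Goods: 1372.8 - 1210.1 + 732.7 + 1264.6 = 2160.0
Services: 159.9 + 646.2 - 349.6 = 456.5
Trade balance = 2160.0 + 456.5 = 2616.5
(Excluded from the trade balance — secondary income: official development assistance provided to other countries 88.4, pension payments received by residents from foreign governments 69.5, official foreign aid grants received (current) 165.7; capital account: sale of embassy land to a foreign government 69.0; primary income: compensation earned by residents employed abroad 129.7, interest received on holdings of foreign bonds 504.0, compensation paid to foreign seasonal workers 105.5; financial account: acquisition of a foreign subsidiary by a resident firm (outward FDI) 546.8.)

2616.5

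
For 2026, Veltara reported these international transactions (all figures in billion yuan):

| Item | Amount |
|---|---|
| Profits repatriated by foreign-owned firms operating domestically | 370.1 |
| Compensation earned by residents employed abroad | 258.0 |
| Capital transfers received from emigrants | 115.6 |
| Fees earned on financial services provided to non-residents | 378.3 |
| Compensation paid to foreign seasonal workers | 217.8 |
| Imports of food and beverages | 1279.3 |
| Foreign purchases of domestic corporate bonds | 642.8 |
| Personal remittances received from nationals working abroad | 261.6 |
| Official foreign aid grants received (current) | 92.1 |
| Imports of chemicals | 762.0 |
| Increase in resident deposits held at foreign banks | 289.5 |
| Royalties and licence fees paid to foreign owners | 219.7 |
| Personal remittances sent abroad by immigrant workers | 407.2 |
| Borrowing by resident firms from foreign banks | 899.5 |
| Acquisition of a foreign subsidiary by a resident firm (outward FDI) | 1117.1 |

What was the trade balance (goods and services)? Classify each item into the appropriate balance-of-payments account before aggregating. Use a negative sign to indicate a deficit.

Goods: -1279.3 - 762.0 = -2041.3
Services: -219.7 + 378.3 = 158.6
Trade balance = -2041.3 + 158.6 = -1882.7
(Excluded from the trade balance — primary income: profits repatriated by foreign-owned firms operating domestically 370.1, compensation earned by residents employed abroad 258.0, compensation paid to foreign seasonal workers 217.8; capital account: capital transfers received from emigrants 115.6; financial account: foreign purchases of domestic corporate bonds 642.8, increase in resident deposits held at foreign banks 289.5, borrowing by resident firms from foreign banks 899.5, acquisition of a foreign subsidiary by a resident firm (outward FDI) 1117.1; secondary income: personal remittances received from nationals working abroad 261.6, official foreign aid grants received (current) 92.1, personal remittances sent abroad by immigrant workers 407.2.)

-1882.7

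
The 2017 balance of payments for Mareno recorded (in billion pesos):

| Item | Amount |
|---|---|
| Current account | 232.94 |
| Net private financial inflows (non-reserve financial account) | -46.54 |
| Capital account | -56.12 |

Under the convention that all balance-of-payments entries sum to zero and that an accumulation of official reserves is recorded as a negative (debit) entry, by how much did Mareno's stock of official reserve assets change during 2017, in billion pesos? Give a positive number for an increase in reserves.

Official reserve transactions balance = -(232.94 + (-56.12) + (-46.54)) = -130.28
An accumulation of reserves is recorded as a debit (negative entry), so the change in the stock of reserves is the negative of that balance.
Change in official reserves = -(-130.28) = 130.28

130.28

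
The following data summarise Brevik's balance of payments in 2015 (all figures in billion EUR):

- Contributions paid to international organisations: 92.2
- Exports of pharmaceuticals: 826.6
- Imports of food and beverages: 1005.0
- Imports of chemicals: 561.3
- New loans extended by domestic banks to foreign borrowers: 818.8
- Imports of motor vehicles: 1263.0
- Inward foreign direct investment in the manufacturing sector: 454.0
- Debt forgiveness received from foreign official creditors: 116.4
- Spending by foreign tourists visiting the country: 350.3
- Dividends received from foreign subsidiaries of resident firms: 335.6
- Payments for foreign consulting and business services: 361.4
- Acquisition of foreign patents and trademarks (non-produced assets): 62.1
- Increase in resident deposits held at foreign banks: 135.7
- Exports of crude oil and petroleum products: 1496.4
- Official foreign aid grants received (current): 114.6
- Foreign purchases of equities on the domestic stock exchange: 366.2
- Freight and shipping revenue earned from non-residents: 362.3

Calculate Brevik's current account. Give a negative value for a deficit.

202.9

Goods: 826.6 + 1496.4 - 561.3 - 1263.0 - 1005.0 = -506.3
Services: -361.4 + 350.3 + 362.3 = 351.2
Primary income: 335.6
Secondary income: -92.2 + 114.6 = 22.4
Current account = (-506.3) + 351.2 + 335.6 + 22.4 = 202.9
(Excluded from the current account — financial account: new loans extended by domestic banks to foreign borrowers 818.8, inward foreign direct investment in the manufacturing sector 454.0, increase in resident deposits held at foreign banks 135.7, foreign purchases of equities on the domestic stock exchange 366.2; capital account: debt forgiveness received from foreign official creditors 116.4, acquisition of foreign patents and trademarks (non-produced assets) 62.1.)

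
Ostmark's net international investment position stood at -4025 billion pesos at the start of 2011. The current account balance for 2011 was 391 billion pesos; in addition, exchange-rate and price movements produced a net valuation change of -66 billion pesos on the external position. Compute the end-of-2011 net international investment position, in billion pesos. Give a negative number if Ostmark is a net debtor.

Change in NIIP = current account + net valuation change = 391 + (-66) = 325
End-of-year NIIP = -4025 + 325 = -3700

-3700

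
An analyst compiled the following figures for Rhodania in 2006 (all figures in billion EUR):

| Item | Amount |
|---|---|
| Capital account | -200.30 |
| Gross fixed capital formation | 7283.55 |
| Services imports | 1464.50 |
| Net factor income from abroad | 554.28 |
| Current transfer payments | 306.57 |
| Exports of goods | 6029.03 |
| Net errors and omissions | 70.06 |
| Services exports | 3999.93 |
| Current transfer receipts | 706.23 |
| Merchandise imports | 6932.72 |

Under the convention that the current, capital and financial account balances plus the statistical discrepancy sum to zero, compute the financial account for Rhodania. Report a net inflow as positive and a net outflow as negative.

-2455.44

Goods balance = 6029.03 - 6932.72 = -903.69
Services balance = 3999.93 - 1464.50 = 2535.43
Trade balance (goods + services) = -903.69 + 2535.43 = 1631.74
Net primary income = 554.28
Net secondary income = 706.23 - 306.57 = 399.66
Current account = 1631.74 + 554.28 + 399.66 = 2585.68
Financial account = -(2585.68 + (-200.30) + 70.06) = -2455.44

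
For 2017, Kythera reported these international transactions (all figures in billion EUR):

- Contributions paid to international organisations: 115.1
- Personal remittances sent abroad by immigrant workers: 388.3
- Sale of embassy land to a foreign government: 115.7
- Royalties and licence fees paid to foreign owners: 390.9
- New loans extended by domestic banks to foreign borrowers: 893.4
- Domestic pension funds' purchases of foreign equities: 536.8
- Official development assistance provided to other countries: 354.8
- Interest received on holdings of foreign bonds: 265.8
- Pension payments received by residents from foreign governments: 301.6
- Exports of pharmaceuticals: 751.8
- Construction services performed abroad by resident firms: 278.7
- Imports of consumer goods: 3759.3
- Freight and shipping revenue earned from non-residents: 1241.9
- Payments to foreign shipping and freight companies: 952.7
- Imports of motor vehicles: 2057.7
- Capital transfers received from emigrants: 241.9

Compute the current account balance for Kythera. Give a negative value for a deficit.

-5179.0

Goods: -3759.3 + 751.8 - 2057.7 = -5065.2
Services: -390.9 - 952.7 + 278.7 + 1241.9 = 177.0
Primary income: 265.8
Secondary income: -388.3 - 115.1 + 301.6 - 354.8 = -556.6
Current account = (-5065.2) + 177.0 + 265.8 + (-556.6) = -5179.0
(Excluded from the current account — capital account: sale of embassy land to a foreign government 115.7, capital transfers received from emigrants 241.9; financial account: new loans extended by domestic banks to foreign borrowers 893.4, domestic pension funds' purchases of foreign equities 536.8.)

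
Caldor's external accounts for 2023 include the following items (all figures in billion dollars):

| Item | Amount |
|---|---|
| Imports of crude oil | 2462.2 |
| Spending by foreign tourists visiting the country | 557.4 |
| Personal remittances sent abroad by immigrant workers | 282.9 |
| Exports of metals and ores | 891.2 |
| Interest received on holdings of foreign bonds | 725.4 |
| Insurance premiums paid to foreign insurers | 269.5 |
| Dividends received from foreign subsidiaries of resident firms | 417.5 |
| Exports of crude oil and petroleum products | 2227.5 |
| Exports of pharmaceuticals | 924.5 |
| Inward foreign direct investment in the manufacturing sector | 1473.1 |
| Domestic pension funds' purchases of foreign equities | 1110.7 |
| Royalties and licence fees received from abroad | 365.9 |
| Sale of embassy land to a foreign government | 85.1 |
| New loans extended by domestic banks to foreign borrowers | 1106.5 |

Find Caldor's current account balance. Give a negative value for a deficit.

3094.8

Goods: 891.2 - 2462.2 + 924.5 + 2227.5 = 1581.0
Services: -269.5 + 365.9 + 557.4 = 653.8
Primary income: 725.4 + 417.5 = 1142.9
Secondary income: -282.9
Current account = 1581.0 + 653.8 + 1142.9 + (-282.9) = 3094.8
(Excluded from the current account — financial account: inward foreign direct investment in the manufacturing sector 1473.1, domestic pension funds' purchases of foreign equities 1110.7, new loans extended by domestic banks to foreign borrowers 1106.5; capital account: sale of embassy land to a foreign government 85.1.)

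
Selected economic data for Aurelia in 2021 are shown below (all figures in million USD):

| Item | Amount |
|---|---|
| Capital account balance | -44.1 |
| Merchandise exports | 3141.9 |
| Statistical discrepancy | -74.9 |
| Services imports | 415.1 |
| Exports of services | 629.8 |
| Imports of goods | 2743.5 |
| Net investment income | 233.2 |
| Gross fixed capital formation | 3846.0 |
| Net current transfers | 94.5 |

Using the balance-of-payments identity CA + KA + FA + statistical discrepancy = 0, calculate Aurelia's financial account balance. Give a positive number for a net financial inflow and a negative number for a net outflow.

Goods balance = 3141.9 - 2743.5 = 398.4
Services balance = 629.8 - 415.1 = 214.7
Trade balance (goods + services) = 398.4 + 214.7 = 613.1
Net primary income = 233.2
Net secondary income = 94.5
Current account = 613.1 + 233.2 + 94.5 = 940.8
Financial account = -(940.8 + (-44.1) + (-74.9)) = -821.8

-821.8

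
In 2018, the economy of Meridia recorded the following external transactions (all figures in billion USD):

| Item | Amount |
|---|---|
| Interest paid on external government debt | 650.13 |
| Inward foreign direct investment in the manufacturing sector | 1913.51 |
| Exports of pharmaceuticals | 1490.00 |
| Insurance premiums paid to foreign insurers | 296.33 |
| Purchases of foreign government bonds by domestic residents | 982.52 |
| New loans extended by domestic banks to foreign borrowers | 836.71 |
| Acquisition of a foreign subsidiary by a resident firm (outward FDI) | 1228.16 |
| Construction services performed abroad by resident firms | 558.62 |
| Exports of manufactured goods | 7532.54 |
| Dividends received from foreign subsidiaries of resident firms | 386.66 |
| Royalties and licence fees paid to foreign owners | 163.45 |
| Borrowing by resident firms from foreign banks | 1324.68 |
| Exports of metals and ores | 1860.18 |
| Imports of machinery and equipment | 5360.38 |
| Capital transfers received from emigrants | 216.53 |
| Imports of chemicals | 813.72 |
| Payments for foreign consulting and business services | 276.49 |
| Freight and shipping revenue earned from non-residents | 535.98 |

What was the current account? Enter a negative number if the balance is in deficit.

4803.48

Goods: 1490.00 - 813.72 + 1860.18 - 5360.38 + 7532.54 = 4708.62
Services: -163.45 - 276.49 + 558.62 + 535.98 - 296.33 = 358.33
Primary income: 386.66 - 650.13 = -263.47
Current account = 4708.62 + 358.33 + (-263.47) = 4803.48
(Excluded from the current account — financial account: inward foreign direct investment in the manufacturing sector 1913.51, purchases of foreign government bonds by domestic residents 982.52, new loans extended by domestic banks to foreign borrowers 836.71, acquisition of a foreign subsidiary by a resident firm (outward FDI) 1228.16, borrowing by resident firms from foreign banks 1324.68; capital account: capital transfers received from emigrants 216.53.)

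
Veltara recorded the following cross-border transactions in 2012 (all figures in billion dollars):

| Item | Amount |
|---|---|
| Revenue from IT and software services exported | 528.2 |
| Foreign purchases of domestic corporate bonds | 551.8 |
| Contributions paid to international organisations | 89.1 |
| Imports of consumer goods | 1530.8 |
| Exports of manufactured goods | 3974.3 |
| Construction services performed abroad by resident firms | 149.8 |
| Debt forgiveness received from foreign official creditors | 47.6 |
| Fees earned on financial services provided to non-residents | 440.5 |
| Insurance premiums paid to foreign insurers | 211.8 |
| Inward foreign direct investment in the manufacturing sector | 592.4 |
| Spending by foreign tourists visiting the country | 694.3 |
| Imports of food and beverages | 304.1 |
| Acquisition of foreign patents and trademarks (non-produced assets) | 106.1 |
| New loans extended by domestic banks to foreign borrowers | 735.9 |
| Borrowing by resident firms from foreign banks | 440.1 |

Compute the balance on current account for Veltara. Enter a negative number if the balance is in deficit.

3651.3

Goods: 3974.3 - 1530.8 - 304.1 = 2139.4
Services: -211.8 + 440.5 + 694.3 + 528.2 + 149.8 = 1601.0
Secondary income: -89.1
Current account = 2139.4 + 1601.0 + (-89.1) = 3651.3
(Excluded from the current account — financial account: foreign purchases of domestic corporate bonds 551.8, inward foreign direct investment in the manufacturing sector 592.4, new loans extended by domestic banks to foreign borrowers 735.9, borrowing by resident firms from foreign banks 440.1; capital account: debt forgiveness received from foreign official creditors 47.6, acquisition of foreign patents and trademarks (non-produced assets) 106.1.)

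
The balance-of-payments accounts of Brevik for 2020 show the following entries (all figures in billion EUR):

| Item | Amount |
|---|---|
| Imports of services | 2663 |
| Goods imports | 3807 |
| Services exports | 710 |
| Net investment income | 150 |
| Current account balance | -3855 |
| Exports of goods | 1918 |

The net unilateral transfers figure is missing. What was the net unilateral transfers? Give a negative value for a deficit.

-163

Current account = goods balance + services balance + net primary income + net secondary income
Sum of the known components = -3692
Net unilateral transfers = CA - (known components) = -3855 - (-3692) = -163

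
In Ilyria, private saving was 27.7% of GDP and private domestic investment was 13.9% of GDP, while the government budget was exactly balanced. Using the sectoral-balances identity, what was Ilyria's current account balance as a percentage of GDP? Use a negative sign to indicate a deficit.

By the sectoral-balances identity, CA = (S_private - I) + (T - G).
Private balance = 27.7 - 13.9 = 13.8
Government balance (T - G) = 0
CA = 13.8 + -0.0 = 13.8

13.8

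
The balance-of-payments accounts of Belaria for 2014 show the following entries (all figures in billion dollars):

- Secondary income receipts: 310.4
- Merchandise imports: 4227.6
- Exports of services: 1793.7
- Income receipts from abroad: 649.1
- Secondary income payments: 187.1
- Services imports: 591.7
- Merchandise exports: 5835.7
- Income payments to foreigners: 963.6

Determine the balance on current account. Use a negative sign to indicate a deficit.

2618.9

Goods balance = 5835.7 - 4227.6 = 1608.1
Services balance = 1793.7 - 591.7 = 1202.0
Trade balance (goods + services) = 1608.1 + 1202.0 = 2810.1
Net primary income = 649.1 - 963.6 = -314.5
Net secondary income = 310.4 - 187.1 = 123.3
Current account = 2810.1 + (-314.5) + 123.3 = 2618.9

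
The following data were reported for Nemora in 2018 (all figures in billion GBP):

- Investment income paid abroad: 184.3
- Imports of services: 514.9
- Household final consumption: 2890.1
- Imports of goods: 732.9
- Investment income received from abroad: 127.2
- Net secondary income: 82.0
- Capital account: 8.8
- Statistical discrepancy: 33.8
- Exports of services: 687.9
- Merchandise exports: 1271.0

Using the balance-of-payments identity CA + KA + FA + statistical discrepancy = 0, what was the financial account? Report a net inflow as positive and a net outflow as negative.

Goods balance = 1271.0 - 732.9 = 538.1
Services balance = 687.9 - 514.9 = 173.0
Trade balance (goods + services) = 538.1 + 173.0 = 711.1
Net primary income = 127.2 - 184.3 = -57.1
Net secondary income = 82.0
Current account = 711.1 + (-57.1) + 82.0 = 736.0
Financial account = -(736.0 + 8.8 + 33.8) = -778.6

-778.6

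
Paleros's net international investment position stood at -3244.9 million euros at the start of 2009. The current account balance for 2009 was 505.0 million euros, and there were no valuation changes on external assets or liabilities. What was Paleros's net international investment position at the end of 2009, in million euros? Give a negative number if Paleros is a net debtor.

With no valuation effects, change in NIIP = current account = 505.0
End-of-year NIIP = -3244.9 + 505.0 = -2739.9

-2739.9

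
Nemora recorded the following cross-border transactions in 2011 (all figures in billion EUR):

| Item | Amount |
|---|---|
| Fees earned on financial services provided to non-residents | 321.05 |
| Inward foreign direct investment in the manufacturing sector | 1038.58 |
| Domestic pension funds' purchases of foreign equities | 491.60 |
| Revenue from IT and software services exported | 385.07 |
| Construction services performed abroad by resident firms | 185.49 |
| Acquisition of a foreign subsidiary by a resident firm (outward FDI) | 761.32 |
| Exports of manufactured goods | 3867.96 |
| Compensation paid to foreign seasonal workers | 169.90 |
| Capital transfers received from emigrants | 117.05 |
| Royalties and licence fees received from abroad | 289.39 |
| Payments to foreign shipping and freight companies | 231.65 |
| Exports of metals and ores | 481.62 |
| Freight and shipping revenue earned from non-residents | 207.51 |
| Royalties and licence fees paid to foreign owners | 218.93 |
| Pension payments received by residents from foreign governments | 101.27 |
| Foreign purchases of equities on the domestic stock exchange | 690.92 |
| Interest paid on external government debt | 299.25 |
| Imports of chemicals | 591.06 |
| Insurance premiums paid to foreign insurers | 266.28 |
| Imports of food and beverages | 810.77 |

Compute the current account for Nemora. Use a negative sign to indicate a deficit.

3251.52

Goods: -810.77 - 591.06 + 3867.96 + 481.62 = 2947.75
Services: 207.51 - 218.93 + 321.05 + 185.49 - 266.28 - 231.65 + 385.07 + 289.39 = 671.65
Primary income: -299.25 - 169.90 = -469.15
Secondary income: 101.27
Current account = 2947.75 + 671.65 + (-469.15) + 101.27 = 3251.52
(Excluded from the current account — financial account: inward foreign direct investment in the manufacturing sector 1038.58, domestic pension funds' purchases of foreign equities 491.60, acquisition of a foreign subsidiary by a resident firm (outward FDI) 761.32, foreign purchases of equities on the domestic stock exchange 690.92; capital account: capital transfers received from emigrants 117.05.)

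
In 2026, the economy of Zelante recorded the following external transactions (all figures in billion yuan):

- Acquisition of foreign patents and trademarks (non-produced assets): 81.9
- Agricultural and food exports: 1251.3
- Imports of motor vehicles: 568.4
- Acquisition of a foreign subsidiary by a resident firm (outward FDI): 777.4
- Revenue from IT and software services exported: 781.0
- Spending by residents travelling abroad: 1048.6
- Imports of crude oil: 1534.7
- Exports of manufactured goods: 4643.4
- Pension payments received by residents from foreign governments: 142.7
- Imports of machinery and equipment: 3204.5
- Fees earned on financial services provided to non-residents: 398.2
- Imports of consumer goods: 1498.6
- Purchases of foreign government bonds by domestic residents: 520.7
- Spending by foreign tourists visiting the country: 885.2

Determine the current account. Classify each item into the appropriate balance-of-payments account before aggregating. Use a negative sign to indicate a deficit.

Goods: 4643.4 - 1534.7 - 1498.6 - 568.4 + 1251.3 - 3204.5 = -911.5
Services: 781.0 - 1048.6 + 398.2 + 885.2 = 1015.8
Secondary income: 142.7
Current account = (-911.5) + 1015.8 + 142.7 = 247.0
(Excluded from the current account — capital account: acquisition of foreign patents and trademarks (non-produced assets) 81.9; financial account: acquisition of a foreign subsidiary by a resident firm (outward FDI) 777.4, purchases of foreign government bonds by domestic residents 520.7.)

247.0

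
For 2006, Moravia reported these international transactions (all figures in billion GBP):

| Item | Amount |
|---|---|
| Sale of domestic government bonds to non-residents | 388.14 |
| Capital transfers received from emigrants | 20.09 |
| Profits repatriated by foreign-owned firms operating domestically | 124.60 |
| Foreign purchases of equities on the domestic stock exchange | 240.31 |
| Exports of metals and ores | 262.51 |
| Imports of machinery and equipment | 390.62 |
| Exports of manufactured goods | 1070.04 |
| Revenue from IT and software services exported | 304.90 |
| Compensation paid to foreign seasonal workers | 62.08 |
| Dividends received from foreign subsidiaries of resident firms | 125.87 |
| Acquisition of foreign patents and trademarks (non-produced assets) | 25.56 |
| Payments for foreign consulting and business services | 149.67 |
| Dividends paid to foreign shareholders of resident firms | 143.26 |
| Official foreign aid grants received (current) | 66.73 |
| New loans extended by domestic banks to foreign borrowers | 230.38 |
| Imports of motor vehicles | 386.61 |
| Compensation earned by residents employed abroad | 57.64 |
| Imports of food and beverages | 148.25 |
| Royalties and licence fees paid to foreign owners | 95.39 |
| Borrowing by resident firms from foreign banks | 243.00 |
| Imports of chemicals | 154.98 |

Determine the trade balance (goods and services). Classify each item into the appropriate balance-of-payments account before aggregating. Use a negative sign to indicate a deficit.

Goods: -390.62 + 1070.04 - 148.25 - 386.61 + 262.51 - 154.98 = 252.09
Services: -149.67 - 95.39 + 304.90 = 59.84
Trade balance = 252.09 + 59.84 = 311.93
(Excluded from the trade balance — financial account: sale of domestic government bonds to non-residents 388.14, foreign purchases of equities on the domestic stock exchange 240.31, new loans extended by domestic banks to foreign borrowers 230.38, borrowing by resident firms from foreign banks 243.00; capital account: capital transfers received from emigrants 20.09, acquisition of foreign patents and trademarks (non-produced assets) 25.56; primary income: profits repatriated by foreign-owned firms operating domestically 124.60, compensation paid to foreign seasonal workers 62.08, dividends received from foreign subsidiaries of resident firms 125.87, dividends paid to foreign shareholders of resident firms 143.26, compensation earned by residents employed abroad 57.64; secondary income: official foreign aid grants received (current) 66.73.)

311.93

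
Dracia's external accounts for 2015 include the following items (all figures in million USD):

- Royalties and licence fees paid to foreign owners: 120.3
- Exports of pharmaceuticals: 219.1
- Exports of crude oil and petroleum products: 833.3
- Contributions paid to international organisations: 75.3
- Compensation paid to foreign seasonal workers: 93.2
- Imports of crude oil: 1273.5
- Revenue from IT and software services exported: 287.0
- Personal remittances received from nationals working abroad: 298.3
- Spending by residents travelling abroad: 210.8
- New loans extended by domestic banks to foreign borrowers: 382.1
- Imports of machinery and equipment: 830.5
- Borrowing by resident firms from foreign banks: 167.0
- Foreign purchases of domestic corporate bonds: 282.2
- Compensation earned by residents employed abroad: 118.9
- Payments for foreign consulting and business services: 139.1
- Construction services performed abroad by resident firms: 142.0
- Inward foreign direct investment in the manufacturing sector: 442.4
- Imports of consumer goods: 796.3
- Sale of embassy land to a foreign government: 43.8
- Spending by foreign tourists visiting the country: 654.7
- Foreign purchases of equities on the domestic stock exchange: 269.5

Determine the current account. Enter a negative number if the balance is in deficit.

-985.7

Goods: -1273.5 - 830.5 - 796.3 + 833.3 + 219.1 = -1847.9
Services: -210.8 + 287.0 + 654.7 - 120.3 - 139.1 + 142.0 = 613.5
Primary income: 118.9 - 93.2 = 25.7
Secondary income: -75.3 + 298.3 = 223.0
Current account = (-1847.9) + 613.5 + 25.7 + 223.0 = -985.7
(Excluded from the current account — financial account: new loans extended by domestic banks to foreign borrowers 382.1, borrowing by resident firms from foreign banks 167.0, foreign purchases of domestic corporate bonds 282.2, inward foreign direct investment in the manufacturing sector 442.4, foreign purchases of equities on the domestic stock exchange 269.5; capital account: sale of embassy land to a foreign government 43.8.)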